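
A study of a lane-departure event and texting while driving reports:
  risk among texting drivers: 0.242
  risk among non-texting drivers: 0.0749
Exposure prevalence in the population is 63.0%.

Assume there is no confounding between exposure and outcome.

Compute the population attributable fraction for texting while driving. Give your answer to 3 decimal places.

PAF ≈ 0.584

Let p₁ = 0.242, p₀ = 0.0749.
Overall risk P(Y=1) = π·p₁ + (1−π)·p₀ = 0.63×0.242 + 0.37×0.0749 = 0.18017.
Under exogeneity, PAF = [P(Y=1) − p₀] / P(Y=1).
PAF = (0.18017 − 0.0749) / 0.18017 ≈ 0.5843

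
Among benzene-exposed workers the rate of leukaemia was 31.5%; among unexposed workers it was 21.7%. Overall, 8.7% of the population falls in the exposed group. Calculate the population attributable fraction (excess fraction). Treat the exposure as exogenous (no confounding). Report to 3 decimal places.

p₁ = 0.315, p₀ = 0.217.
Overall risk P(Y=1) = π·p₁ + (1−π)·p₀ = 0.087×0.315 + 0.913×0.217 = 0.22553.
Under exogeneity, PAF = [P(Y=1) − p₀] / P(Y=1).
PAF = (0.22553 − 0.217) / 0.22553 ≈ 0.0378

PAF ≈ 0.038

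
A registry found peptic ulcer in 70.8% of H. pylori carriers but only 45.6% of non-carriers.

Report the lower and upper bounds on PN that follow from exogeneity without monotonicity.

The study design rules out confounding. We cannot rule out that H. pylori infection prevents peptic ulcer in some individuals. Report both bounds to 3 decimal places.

p₁ = 0.708, p₀ = 0.456.
Under exogeneity alone the bounds on PN are max{0,(p₁−p₀)/p₁} ≤ PN ≤ min{1,(1−p₀)/p₁}.
  lower = (p₁ − p₀)/p₁ = 0.252 / 0.708 ≈ 0.3559
  upper = min{1, (1 − p₀)/p₁} = 0.544 / 0.708 ≈ 0.7684

0.356 ≤ PN ≤ 0.768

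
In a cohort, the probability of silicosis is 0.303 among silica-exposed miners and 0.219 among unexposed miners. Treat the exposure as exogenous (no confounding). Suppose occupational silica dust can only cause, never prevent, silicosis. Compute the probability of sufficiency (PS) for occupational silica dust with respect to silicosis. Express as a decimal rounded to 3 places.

PS ≈ 0.108

Let p₁ = 0.303, p₀ = 0.219.
Under exogeneity and monotonicity, PS = (p₁ − p₀) / (1 − p₀).
PS = (0.303 − 0.219) / (1 − 0.219) = 0.084 / 0.781 ≈ 0.1076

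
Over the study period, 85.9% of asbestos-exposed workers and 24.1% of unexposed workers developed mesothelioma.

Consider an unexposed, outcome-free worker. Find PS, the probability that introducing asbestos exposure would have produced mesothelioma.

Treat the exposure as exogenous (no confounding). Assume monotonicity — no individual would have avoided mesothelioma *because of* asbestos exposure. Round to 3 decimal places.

PS ≈ 0.814

p₁ = 0.859, p₀ = 0.241.
Under exogeneity and monotonicity, PS = (p₁ − p₀) / (1 − p₀).
PS = (0.859 − 0.241) / (1 − 0.241) = 0.618 / 0.759 ≈ 0.8142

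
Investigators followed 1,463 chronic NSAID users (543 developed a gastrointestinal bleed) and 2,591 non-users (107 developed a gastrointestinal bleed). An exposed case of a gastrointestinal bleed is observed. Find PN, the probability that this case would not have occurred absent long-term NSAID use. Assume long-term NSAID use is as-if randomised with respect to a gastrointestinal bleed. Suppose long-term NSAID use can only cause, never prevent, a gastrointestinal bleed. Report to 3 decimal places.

p₁ = P(outcome | exposed) = 543/1463 = 0.37116
p₀ = P(outcome | unexposed) = 107/2591 = 0.041297
Under exogeneity and monotonicity, PN = (p₁ − p₀) / p₁.
PN = (0.37116 − 0.041297) / 0.37116 = 0.32986 / 0.37116 ≈ 0.8887

PN ≈ 0.889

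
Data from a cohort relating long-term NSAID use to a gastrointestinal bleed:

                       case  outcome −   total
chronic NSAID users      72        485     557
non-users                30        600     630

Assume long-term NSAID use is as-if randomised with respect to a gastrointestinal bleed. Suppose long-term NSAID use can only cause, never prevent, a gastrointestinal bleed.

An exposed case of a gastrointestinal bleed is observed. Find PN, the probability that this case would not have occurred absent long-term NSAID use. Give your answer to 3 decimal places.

p₁ = P(outcome | exposed) = 72/557 = 0.12926
p₀ = P(outcome | unexposed) = 30/630 = 0.047619
Under exogeneity and monotonicity, PN = (p₁ − p₀) / p₁.
PN = (0.12926 − 0.047619) / 0.12926 = 0.081645 / 0.12926 ≈ 0.6316

PN ≈ 0.632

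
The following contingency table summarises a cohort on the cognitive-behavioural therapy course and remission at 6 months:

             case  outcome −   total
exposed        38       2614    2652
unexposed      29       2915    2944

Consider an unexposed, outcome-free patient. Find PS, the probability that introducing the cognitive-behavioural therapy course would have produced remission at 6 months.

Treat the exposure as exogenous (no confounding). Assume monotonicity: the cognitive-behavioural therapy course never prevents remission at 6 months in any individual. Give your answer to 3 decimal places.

PS ≈ 0.005

p₁ = P(outcome | exposed) = 38/2652 = 0.014329
p₀ = P(outcome | unexposed) = 29/2944 = 0.0098505
Under exogeneity and monotonicity, PS = (p₁ − p₀)/(1 − p₀).
PS = (0.014329 − 0.0098505) / 0.99015 ≈ 0.0045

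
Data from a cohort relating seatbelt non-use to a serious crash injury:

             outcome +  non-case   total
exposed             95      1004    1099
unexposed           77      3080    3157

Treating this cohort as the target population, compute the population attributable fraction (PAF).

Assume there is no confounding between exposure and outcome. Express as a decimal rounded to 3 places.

PAF ≈ 0.396

p₁ = P(outcome | exposed) = 95/1099 = 0.086442
p₀ = P(outcome | unexposed) = 77/3157 = 0.02439
Exposure prevalence π = 1099/4256 = 0.25822; overall risk P(Y=1) = 0.040414.
Under exogeneity, PAF = [P(Y=1) − p₀]/P(Y=1).
PAF = (0.040414 − 0.02439) / 0.040414 ≈ 0.3965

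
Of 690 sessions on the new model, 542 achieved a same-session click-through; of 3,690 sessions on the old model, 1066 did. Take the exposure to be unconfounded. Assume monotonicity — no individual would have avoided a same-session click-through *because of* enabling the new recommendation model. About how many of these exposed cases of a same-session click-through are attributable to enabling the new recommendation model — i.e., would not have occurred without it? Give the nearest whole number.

p₁ = P(outcome | exposed) = 542/690 = 0.78551
p₀ = P(outcome | unexposed) = 1066/3690 = 0.28889
PN = (p₁ − p₀)/p₁ = (0.78551 − 0.28889) / 0.78551 ≈ 0.63223.
Attributable cases ≈ PN × (exposed cases) = 0.63223 × 542 ≈ 342.67.

about 343 cases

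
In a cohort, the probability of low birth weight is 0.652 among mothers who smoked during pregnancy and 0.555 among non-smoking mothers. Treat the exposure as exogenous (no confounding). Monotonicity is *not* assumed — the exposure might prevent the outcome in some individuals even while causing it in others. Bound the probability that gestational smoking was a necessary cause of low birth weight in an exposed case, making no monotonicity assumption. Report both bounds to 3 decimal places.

0.149 ≤ PN ≤ 0.683

Let p₁ = 0.652, p₀ = 0.555.
Under exogeneity alone the bounds on PN are max{0,(p₁−p₀)/p₁} ≤ PN ≤ min{1,(1−p₀)/p₁}.
  lower = (p₁ − p₀)/p₁ = 0.097 / 0.652 ≈ 0.1488
  upper = min{1, (1 − p₀)/p₁} = 0.445 / 0.652 ≈ 0.6825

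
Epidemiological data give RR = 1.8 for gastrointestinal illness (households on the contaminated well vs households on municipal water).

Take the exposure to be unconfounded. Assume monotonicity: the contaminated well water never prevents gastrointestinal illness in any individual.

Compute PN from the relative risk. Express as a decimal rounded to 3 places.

Under exogeneity and monotonicity, PN = (RR − 1) / RR = 1 − 1/RR.
PN = (1.8 − 1) / 1.8 = 0.8 / 1.8 ≈ 0.4444

PN ≈ 0.444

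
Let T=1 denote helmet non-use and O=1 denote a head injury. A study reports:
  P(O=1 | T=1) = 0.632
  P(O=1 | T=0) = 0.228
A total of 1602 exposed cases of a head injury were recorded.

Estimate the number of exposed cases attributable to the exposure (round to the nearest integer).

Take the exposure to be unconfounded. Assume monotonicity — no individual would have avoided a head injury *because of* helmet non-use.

Let p₁ = 0.632, p₀ = 0.228.
PN = (p₁ − p₀)/p₁ = (0.632 − 0.228) / 0.632 ≈ 0.63924.
Attributable cases ≈ PN × (exposed cases) = 0.63924 × 1602 ≈ 1024.06.

about 1024 cases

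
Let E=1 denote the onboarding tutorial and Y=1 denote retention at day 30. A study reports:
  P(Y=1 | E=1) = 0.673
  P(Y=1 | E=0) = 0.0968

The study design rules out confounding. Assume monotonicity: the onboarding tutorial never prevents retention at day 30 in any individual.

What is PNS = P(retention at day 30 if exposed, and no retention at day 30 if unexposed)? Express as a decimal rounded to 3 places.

PNS ≈ 0.576

Let p₁ = 0.673, p₀ = 0.0968.
Under exogeneity and monotonicity, PNS = p₁ − p₀.
PNS = 0.673 − 0.0968 = 0.5762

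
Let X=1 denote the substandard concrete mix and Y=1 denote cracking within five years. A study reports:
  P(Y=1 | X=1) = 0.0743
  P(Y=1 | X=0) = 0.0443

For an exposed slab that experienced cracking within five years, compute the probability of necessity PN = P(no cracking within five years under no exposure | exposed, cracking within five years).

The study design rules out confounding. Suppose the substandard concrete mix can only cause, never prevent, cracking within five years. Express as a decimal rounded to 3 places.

Let p₁ = 0.0743, p₀ = 0.0443.
Under exogeneity and monotonicity, PN = (p₁ − p₀) / p₁.
PN = (0.0743 − 0.0443) / 0.0743 = 0.03 / 0.0743 ≈ 0.4038

PN ≈ 0.404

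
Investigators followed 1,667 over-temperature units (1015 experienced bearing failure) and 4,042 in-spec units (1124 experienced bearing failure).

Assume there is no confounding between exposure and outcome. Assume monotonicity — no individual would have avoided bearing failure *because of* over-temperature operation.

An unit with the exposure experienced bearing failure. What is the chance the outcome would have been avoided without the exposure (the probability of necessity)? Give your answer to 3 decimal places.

p₁ = P(outcome | exposed) = 1015/1667 = 0.60888
p₀ = P(outcome | unexposed) = 1124/4042 = 0.27808
Under exogeneity and monotonicity, PN = (p₁ − p₀) / p₁.
PN = (0.60888 − 0.27808) / 0.60888 = 0.3308 / 0.60888 ≈ 0.5433

PN ≈ 0.543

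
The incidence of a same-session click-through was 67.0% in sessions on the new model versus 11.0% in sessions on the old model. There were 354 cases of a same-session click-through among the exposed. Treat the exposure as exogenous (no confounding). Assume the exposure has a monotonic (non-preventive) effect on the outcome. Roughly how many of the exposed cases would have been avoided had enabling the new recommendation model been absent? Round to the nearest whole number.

about 296 cases

p₁ = 0.67, p₀ = 0.11.
PN = (p₁ − p₀)/p₁ = (0.67 − 0.11) / 0.67 ≈ 0.83582.
Attributable cases ≈ PN × (exposed cases) = 0.83582 × 354 ≈ 295.88.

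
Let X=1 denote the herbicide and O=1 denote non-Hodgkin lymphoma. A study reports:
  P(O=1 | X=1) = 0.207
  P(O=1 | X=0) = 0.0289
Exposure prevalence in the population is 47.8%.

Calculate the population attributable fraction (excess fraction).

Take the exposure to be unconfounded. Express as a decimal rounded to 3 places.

Let p₁ = 0.207, p₀ = 0.0289.
Overall risk P(Y=1) = π·p₁ + (1−π)·p₀ = 0.478×0.207 + 0.522×0.0289 = 0.11403.
Under exogeneity, PAF = [P(Y=1) − p₀] / P(Y=1).
PAF = (0.11403 − 0.0289) / 0.11403 ≈ 0.7466

PAF ≈ 0.747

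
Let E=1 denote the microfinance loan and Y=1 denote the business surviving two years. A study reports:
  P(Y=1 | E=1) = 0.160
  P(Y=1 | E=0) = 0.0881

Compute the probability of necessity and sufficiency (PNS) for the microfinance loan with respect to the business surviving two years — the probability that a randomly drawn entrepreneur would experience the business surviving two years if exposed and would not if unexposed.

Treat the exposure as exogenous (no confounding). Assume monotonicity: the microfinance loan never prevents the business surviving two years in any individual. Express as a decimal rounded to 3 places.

PNS ≈ 0.072

Let p₁ = 0.16, p₀ = 0.0881.
Under exogeneity and monotonicity, PNS = p₁ − p₀.
PNS = 0.16 − 0.0881 = 0.0719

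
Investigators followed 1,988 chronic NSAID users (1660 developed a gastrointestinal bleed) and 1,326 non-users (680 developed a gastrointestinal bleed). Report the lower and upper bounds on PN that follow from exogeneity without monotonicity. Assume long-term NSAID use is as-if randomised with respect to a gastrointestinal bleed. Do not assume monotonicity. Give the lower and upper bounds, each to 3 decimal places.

p₁ = P(outcome | exposed) = 1660/1988 = 0.83501
p₀ = P(outcome | unexposed) = 680/1326 = 0.51282
Under exogeneity alone the bounds on PN are max{0,(p₁−p₀)/p₁} ≤ PN ≤ min{1,(1−p₀)/p₁}.
  lower = (p₁ − p₀)/p₁ = 0.32219 / 0.83501 ≈ 0.3859
  upper = min{1, (1 − p₀)/p₁} = 0.48718 / 0.83501 ≈ 0.5834

0.386 ≤ PN ≤ 0.583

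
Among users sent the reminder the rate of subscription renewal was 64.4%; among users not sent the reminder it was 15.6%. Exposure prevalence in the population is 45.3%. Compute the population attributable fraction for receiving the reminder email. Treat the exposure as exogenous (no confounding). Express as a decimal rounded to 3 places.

p₁ = 0.644, p₀ = 0.156.
Overall risk P(Y=1) = π·p₁ + (1−π)·p₀ = 0.453×0.644 + 0.547×0.156 = 0.37706.
Under exogeneity, PAF = [P(Y=1) − p₀] / P(Y=1).
PAF = (0.37706 − 0.156) / 0.37706 ≈ 0.5863

PAF ≈ 0.586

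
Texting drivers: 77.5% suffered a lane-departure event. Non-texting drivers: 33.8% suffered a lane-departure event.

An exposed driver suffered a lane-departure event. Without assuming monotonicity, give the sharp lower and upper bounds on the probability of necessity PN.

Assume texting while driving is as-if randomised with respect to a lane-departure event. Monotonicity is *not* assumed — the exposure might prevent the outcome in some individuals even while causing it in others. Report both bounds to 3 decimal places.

0.564 ≤ PN ≤ 0.854

p₁ = 0.775, p₀ = 0.338.
Under exogeneity alone the bounds on PN are max{0,(p₁−p₀)/p₁} ≤ PN ≤ min{1,(1−p₀)/p₁}.
  lower = (p₁ − p₀)/p₁ = 0.437 / 0.775 ≈ 0.5639
  upper = min{1, (1 − p₀)/p₁} = 0.662 / 0.775 ≈ 0.8542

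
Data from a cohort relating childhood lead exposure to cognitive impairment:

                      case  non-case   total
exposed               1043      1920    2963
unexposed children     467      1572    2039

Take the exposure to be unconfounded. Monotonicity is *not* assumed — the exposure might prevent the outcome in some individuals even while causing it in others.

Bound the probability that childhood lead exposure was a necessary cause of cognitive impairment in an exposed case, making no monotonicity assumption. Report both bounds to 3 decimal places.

p₁ = P(outcome | exposed) = 1043/2963 = 0.35201
p₀ = P(outcome | unexposed) = 467/2039 = 0.22903
Under exogeneity alone the bounds on PN are max{0,(p₁−p₀)/p₁} ≤ PN ≤ min{1,(1−p₀)/p₁}.
  lower = (p₁ − p₀)/p₁ = 0.12297 / 0.35201 ≈ 0.3494
  upper = min{1, (1 − p₀)/p₁} = 0.77097 / 0.35201 ≈ 2.1902 → capped at 1

0.349 ≤ PN ≤ 1.000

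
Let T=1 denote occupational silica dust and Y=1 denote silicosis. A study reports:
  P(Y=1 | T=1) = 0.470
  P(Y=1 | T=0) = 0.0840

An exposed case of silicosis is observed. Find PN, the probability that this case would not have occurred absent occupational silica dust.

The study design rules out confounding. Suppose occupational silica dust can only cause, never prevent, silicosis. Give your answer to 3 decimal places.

PN ≈ 0.821

Let p₁ = 0.47, p₀ = 0.084.
Under exogeneity and monotonicity, PN = (p₁ − p₀) / p₁.
PN = (0.47 − 0.084) / 0.47 = 0.386 / 0.47 ≈ 0.8213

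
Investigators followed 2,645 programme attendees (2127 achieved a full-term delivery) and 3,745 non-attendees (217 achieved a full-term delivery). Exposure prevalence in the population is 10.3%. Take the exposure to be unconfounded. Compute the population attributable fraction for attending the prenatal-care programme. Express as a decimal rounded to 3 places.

PAF ≈ 0.570

p₁ = P(outcome | exposed) = 2127/2645 = 0.80416
p₀ = P(outcome | unexposed) = 217/3745 = 0.057944
Overall risk P(Y=1) = π·p₁ + (1−π)·p₀ = 0.103×0.80416 + 0.897×0.057944 = 0.1348.
Under exogeneity, PAF = [P(Y=1) − p₀] / P(Y=1).
PAF = (0.1348 − 0.057944) / 0.1348 ≈ 0.5702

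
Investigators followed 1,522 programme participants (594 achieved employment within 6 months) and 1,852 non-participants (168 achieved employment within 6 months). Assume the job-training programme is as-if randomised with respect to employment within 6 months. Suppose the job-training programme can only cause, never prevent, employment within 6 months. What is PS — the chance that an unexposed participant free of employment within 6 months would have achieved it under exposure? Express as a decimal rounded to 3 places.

PS ≈ 0.329

p₁ = P(outcome | exposed) = 594/1522 = 0.39028
p₀ = P(outcome | unexposed) = 168/1852 = 0.090713
Under exogeneity and monotonicity, PS = (p₁ − p₀) / (1 − p₀).
PS = (0.39028 − 0.090713) / (1 − 0.090713) = 0.29956 / 0.90929 ≈ 0.3294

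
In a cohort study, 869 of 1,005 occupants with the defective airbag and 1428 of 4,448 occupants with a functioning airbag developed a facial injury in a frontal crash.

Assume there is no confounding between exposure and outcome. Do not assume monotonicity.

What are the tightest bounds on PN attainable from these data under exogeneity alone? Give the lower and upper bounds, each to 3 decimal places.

p₁ = P(outcome | exposed) = 869/1005 = 0.86468
p₀ = P(outcome | unexposed) = 1428/4448 = 0.32104
Under exogeneity alone the bounds on PN are max{0,(p₁−p₀)/p₁} ≤ PN ≤ min{1,(1−p₀)/p₁}.
  lower = (p₁ − p₀)/p₁ = 0.54363 / 0.86468 ≈ 0.6287
  upper = min{1, (1 − p₀)/p₁} = 0.67896 / 0.86468 ≈ 0.7852

0.629 ≤ PN ≤ 0.785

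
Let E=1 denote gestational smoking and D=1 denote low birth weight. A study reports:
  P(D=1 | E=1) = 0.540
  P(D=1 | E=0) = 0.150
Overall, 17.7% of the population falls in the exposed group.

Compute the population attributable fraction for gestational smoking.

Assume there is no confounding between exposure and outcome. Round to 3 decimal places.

PAF ≈ 0.315

Let p₁ = 0.54, p₀ = 0.15.
Overall risk P(Y=1) = π·p₁ + (1−π)·p₀ = 0.177×0.54 + 0.823×0.15 = 0.21903.
Under exogeneity, PAF = [P(Y=1) − p₀] / P(Y=1).
PAF = (0.21903 − 0.15) / 0.21903 ≈ 0.3152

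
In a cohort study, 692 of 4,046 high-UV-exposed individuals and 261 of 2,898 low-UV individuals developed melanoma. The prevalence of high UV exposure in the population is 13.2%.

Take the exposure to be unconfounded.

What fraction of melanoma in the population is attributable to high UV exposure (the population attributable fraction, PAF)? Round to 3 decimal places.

p₁ = P(outcome | exposed) = 692/4046 = 0.17103
p₀ = P(outcome | unexposed) = 261/2898 = 0.090062
Overall risk P(Y=1) = π·p₁ + (1−π)·p₀ = 0.132×0.17103 + 0.868×0.090062 = 0.10075.
Under exogeneity, PAF = [P(Y=1) − p₀] / P(Y=1).
PAF = (0.10075 − 0.090062) / 0.10075 ≈ 0.1061

PAF ≈ 0.106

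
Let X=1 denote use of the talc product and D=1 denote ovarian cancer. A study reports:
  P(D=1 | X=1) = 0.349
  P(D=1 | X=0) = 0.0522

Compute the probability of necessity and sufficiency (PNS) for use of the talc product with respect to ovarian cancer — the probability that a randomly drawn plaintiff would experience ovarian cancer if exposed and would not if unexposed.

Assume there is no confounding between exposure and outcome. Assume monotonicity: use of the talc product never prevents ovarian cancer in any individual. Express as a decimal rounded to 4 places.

Let p₁ = 0.349, p₀ = 0.0522.
Under exogeneity and monotonicity, PNS = p₁ − p₀.
PNS = 0.349 − 0.0522 = 0.2968

PNS ≈ 0.2968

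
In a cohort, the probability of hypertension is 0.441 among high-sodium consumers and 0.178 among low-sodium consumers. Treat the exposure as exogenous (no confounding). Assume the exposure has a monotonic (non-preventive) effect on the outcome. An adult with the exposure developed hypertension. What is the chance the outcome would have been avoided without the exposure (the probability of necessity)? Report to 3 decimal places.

Let p₁ = 0.441, p₀ = 0.178.
Under exogeneity and monotonicity, PN = (p₁ − p₀) / p₁.
PN = (0.441 − 0.178) / 0.441 = 0.263 / 0.441 ≈ 0.5964

PN ≈ 0.596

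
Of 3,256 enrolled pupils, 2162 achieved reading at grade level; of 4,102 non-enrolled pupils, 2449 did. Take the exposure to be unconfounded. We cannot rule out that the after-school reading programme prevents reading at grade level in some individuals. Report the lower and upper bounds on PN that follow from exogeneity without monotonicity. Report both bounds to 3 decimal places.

p₁ = P(outcome | exposed) = 2162/3256 = 0.664
p₀ = P(outcome | unexposed) = 2449/4102 = 0.59703
Under exogeneity alone the bounds on PN are max{0,(p₁−p₀)/p₁} ≤ PN ≤ min{1,(1−p₀)/p₁}.
  lower = (p₁ − p₀)/p₁ = 0.066979 / 0.664 ≈ 0.1009
  upper = min{1, (1 − p₀)/p₁} = 0.40297 / 0.664 ≈ 0.6069

0.101 ≤ PN ≤ 0.607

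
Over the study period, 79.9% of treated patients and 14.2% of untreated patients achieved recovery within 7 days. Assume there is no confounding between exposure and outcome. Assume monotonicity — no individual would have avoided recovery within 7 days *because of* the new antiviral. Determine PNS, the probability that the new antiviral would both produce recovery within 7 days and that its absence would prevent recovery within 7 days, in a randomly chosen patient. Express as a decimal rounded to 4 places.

PNS ≈ 0.6570

p₁ = 0.799, p₀ = 0.142.
Under exogeneity and monotonicity, PNS = p₁ − p₀.
PNS = 0.799 − 0.142 = 0.657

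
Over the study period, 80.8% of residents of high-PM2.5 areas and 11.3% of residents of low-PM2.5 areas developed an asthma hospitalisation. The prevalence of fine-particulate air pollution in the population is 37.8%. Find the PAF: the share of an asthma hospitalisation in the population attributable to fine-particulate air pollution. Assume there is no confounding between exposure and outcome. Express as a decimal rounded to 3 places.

p₁ = 0.808, p₀ = 0.113.
Overall risk P(Y=1) = π·p₁ + (1−π)·p₀ = 0.378×0.808 + 0.622×0.113 = 0.37571.
Under exogeneity, PAF = [P(Y=1) − p₀] / P(Y=1).
PAF = (0.37571 − 0.113) / 0.37571 ≈ 0.6992

PAF ≈ 0.699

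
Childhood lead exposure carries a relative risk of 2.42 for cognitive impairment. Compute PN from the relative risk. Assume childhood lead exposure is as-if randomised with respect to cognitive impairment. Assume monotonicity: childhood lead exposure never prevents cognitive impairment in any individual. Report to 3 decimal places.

Under exogeneity and monotonicity, PN = (RR − 1) / RR = 1 − 1/RR.
PN = (2.42 − 1) / 2.42 = 1.42 / 2.42 ≈ 0.5868

PN ≈ 0.587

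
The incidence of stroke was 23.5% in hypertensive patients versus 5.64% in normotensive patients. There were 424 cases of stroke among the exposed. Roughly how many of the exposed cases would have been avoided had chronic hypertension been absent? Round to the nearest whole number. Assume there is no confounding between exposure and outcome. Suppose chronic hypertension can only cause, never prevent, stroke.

p₁ = 0.235, p₀ = 0.0564.
PN = (p₁ − p₀)/p₁ = (0.235 − 0.0564) / 0.235 ≈ 0.76000.
Attributable cases ≈ PN × (exposed cases) = 0.76000 × 424 ≈ 322.24.

about 322 cases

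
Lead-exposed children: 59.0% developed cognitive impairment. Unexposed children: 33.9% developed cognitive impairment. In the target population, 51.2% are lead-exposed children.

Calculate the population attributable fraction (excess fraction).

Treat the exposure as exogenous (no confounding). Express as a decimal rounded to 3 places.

PAF ≈ 0.275

p₁ = 0.59, p₀ = 0.339.
Overall risk P(Y=1) = π·p₁ + (1−π)·p₀ = 0.512×0.59 + 0.488×0.339 = 0.46751.
Under exogeneity, PAF = [P(Y=1) − p₀] / P(Y=1).
PAF = (0.46751 − 0.339) / 0.46751 ≈ 0.2749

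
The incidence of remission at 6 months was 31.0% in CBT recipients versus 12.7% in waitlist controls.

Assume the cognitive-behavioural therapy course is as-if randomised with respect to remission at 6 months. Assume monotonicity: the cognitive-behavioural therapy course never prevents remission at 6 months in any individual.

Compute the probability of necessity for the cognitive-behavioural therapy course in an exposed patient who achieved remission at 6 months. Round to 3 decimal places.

PN ≈ 0.590

p₁ = 0.31, p₀ = 0.127.
Under exogeneity and monotonicity, PN = (p₁ − p₀) / p₁.
PN = (0.31 − 0.127) / 0.31 = 0.183 / 0.31 ≈ 0.5903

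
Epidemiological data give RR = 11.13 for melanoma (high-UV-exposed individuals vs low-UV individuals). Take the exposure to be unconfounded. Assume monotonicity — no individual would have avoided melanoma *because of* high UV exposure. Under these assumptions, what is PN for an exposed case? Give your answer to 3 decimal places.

Under exogeneity and monotonicity, PN = (RR − 1) / RR = 1 − 1/RR.
PN = (11.13 − 1) / 11.13 = 10.13 / 11.13 ≈ 0.9102

PN ≈ 0.910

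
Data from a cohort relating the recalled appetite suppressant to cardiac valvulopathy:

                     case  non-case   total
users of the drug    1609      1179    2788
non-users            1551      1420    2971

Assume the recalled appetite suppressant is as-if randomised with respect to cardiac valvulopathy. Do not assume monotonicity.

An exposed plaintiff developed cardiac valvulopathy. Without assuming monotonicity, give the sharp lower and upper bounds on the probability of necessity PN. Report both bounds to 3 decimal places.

0.095 ≤ PN ≤ 0.828

p₁ = P(outcome | exposed) = 1609/2788 = 0.57712
p₀ = P(outcome | unexposed) = 1551/2971 = 0.52205
Under exogeneity alone the bounds on PN are max{0,(p₁−p₀)/p₁} ≤ PN ≤ min{1,(1−p₀)/p₁}.
  lower = (p₁ − p₀)/p₁ = 0.05507 / 0.57712 ≈ 0.0954
  upper = min{1, (1 − p₀)/p₁} = 0.47795 / 0.57712 ≈ 0.8282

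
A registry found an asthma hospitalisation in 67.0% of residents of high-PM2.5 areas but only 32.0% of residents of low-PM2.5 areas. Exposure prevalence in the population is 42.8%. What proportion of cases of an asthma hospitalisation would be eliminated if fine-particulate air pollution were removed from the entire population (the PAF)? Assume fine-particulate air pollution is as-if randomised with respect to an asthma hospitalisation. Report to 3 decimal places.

PAF ≈ 0.319

p₁ = 0.67, p₀ = 0.32.
Overall risk P(Y=1) = π·p₁ + (1−π)·p₀ = 0.428×0.67 + 0.572×0.32 = 0.4698.
Under exogeneity, PAF = [P(Y=1) − p₀] / P(Y=1).
PAF = (0.4698 − 0.32) / 0.4698 ≈ 0.3189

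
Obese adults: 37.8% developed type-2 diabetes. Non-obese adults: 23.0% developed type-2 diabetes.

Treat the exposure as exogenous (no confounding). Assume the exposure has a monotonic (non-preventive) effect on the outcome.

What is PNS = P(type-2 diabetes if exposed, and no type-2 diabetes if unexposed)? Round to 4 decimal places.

p₁ = 0.378, p₀ = 0.23.
Under exogeneity and monotonicity, PNS = p₁ − p₀.
PNS = 0.378 − 0.23 = 0.148

PNS ≈ 0.1480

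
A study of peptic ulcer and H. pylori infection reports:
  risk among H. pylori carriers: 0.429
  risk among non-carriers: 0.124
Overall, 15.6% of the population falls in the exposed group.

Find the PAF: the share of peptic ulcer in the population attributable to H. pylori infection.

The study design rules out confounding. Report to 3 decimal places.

PAF ≈ 0.277

Let p₁ = 0.429, p₀ = 0.124.
Overall risk P(Y=1) = π·p₁ + (1−π)·p₀ = 0.156×0.429 + 0.844×0.124 = 0.17158.
Under exogeneity, PAF = [P(Y=1) − p₀] / P(Y=1).
PAF = (0.17158 − 0.124) / 0.17158 ≈ 0.2773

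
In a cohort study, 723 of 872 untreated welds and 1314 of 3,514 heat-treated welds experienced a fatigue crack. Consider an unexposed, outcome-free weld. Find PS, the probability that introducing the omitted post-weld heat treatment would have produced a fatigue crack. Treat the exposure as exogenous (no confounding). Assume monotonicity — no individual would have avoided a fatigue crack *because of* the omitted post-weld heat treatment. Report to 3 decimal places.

PS ≈ 0.727

p₁ = P(outcome | exposed) = 723/872 = 0.82913
p₀ = P(outcome | unexposed) = 1314/3514 = 0.37393
Under exogeneity and monotonicity, PS = (p₁ − p₀) / (1 − p₀).
PS = (0.82913 − 0.37393) / (1 − 0.37393) = 0.4552 / 0.62607 ≈ 0.7271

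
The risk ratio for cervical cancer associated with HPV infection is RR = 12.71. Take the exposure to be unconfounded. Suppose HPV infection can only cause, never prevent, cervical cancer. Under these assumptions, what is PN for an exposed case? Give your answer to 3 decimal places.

PN ≈ 0.921

Under exogeneity and monotonicity, PN = (RR − 1) / RR = 1 − 1/RR.
PN = (12.71 − 1) / 12.71 = 11.71 / 12.71 ≈ 0.9213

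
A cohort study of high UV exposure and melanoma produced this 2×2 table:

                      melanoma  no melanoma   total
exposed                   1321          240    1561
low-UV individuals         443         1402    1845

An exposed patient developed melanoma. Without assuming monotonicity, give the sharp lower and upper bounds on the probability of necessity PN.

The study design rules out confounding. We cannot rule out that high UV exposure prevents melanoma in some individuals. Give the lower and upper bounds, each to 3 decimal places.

0.716 ≤ PN ≤ 0.898

p₁ = P(outcome | exposed) = 1321/1561 = 0.84625
p₀ = P(outcome | unexposed) = 443/1845 = 0.24011
Under exogeneity alone the bounds on PN are max{0,(p₁−p₀)/p₁} ≤ PN ≤ min{1,(1−p₀)/p₁}.
  lower = (p₁ − p₀)/p₁ = 0.60614 / 0.84625 ≈ 0.7163
  upper = min{1, (1 − p₀)/p₁} = 0.75989 / 0.84625 ≈ 0.8979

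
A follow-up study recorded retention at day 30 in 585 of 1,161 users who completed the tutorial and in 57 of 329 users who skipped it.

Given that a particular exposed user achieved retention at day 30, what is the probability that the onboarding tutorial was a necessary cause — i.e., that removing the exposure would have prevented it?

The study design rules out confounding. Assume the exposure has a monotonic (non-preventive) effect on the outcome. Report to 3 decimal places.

PN ≈ 0.656

p₁ = P(outcome | exposed) = 585/1161 = 0.50388
p₀ = P(outcome | unexposed) = 57/329 = 0.17325
Under exogeneity and monotonicity, PN = (p₁ − p₀) / p₁.
PN = (0.50388 − 0.17325) / 0.50388 = 0.33062 / 0.50388 ≈ 0.6562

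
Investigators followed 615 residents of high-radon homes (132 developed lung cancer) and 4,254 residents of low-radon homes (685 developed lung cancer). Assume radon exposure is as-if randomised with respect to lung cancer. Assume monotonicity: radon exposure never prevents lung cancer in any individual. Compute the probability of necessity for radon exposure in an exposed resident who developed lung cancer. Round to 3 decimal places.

p₁ = P(outcome | exposed) = 132/615 = 0.21463
p₀ = P(outcome | unexposed) = 685/4254 = 0.16102
Under exogeneity and monotonicity, PN = (p₁ − p₀) / p₁.
PN = (0.21463 − 0.16102) / 0.21463 = 0.053609 / 0.21463 ≈ 0.2498

PN ≈ 0.250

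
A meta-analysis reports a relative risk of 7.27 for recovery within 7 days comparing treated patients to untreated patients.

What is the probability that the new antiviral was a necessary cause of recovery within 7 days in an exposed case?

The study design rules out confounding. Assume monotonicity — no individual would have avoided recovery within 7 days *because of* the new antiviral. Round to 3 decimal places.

PN ≈ 0.862

Under exogeneity and monotonicity, PN = (RR − 1) / RR = 1 − 1/RR.
PN = (7.27 − 1) / 7.27 = 6.27 / 7.27 ≈ 0.8624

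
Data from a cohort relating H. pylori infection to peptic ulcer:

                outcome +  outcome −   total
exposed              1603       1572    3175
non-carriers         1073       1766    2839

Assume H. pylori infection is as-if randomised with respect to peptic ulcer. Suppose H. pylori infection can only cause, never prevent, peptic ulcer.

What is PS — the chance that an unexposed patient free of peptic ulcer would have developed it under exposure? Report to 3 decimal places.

PS ≈ 0.204

p₁ = P(outcome | exposed) = 1603/3175 = 0.50488
p₀ = P(outcome | unexposed) = 1073/2839 = 0.37795
Under exogeneity and monotonicity, PS = (p₁ − p₀)/(1 − p₀).
PS = (0.50488 − 0.37795) / 0.62205 ≈ 0.2041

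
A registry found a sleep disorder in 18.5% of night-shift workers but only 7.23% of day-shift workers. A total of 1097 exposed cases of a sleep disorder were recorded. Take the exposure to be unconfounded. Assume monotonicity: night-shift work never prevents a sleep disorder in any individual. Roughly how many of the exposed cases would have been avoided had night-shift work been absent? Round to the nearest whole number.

p₁ = 0.185, p₀ = 0.0723.
PN = (p₁ − p₀)/p₁ = (0.185 − 0.0723) / 0.185 ≈ 0.60919.
Attributable cases ≈ PN × (exposed cases) = 0.60919 × 1097 ≈ 668.28.

about 668 cases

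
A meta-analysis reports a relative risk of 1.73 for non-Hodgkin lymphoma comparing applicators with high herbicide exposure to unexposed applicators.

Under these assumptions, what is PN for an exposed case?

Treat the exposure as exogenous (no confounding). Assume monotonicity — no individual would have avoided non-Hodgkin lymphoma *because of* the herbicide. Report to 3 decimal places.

Under exogeneity and monotonicity, PN = (RR − 1) / RR = 1 − 1/RR.
PN = (1.73 − 1) / 1.73 = 0.73 / 1.73 ≈ 0.4220

PN ≈ 0.422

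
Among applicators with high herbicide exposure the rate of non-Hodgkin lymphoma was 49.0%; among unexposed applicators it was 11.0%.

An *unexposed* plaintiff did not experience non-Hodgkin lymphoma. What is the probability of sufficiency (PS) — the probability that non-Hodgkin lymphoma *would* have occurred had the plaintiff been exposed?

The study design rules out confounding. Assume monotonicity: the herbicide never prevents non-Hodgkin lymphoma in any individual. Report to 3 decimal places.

p₁ = 0.49, p₀ = 0.11.
Under exogeneity and monotonicity, PS = (p₁ − p₀) / (1 − p₀).
PS = (0.49 − 0.11) / (1 − 0.11) = 0.38 / 0.89 ≈ 0.4270

PS ≈ 0.427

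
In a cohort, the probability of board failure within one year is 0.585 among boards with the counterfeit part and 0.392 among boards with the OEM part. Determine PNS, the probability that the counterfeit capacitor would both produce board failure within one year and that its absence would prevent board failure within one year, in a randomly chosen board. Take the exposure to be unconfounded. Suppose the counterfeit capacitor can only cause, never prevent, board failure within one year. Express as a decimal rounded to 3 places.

Let p₁ = 0.585, p₀ = 0.392.
Under exogeneity and monotonicity, PNS = p₁ − p₀.
PNS = 0.585 − 0.392 = 0.193

PNS ≈ 0.193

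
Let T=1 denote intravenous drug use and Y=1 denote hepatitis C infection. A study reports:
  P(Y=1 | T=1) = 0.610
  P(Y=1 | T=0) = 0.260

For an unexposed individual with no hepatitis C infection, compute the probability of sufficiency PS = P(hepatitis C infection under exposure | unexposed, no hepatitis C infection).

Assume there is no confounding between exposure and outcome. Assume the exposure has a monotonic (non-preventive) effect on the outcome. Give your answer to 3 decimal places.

Let p₁ = 0.61, p₀ = 0.26.
Under exogeneity and monotonicity, PS = (p₁ − p₀) / (1 − p₀).
PS = (0.61 − 0.26) / (1 − 0.26) = 0.35 / 0.74 ≈ 0.4730

PS ≈ 0.473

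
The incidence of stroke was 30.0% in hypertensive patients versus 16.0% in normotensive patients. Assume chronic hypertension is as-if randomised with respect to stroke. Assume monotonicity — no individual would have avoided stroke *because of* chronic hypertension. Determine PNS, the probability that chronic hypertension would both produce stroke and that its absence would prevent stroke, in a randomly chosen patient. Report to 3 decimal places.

PNS ≈ 0.140

p₁ = 0.3, p₀ = 0.16.
Under exogeneity and monotonicity, PNS = p₁ − p₀.
PNS = 0.3 − 0.16 = 0.14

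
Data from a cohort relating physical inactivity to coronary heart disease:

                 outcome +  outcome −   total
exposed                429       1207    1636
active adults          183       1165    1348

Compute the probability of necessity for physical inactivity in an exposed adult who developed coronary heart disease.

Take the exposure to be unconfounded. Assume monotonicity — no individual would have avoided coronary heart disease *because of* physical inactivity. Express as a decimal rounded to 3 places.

p₁ = P(outcome | exposed) = 429/1636 = 0.26222
p₀ = P(outcome | unexposed) = 183/1348 = 0.13576
Under exogeneity and monotonicity, PN = (p₁ − p₀)/p₁.
PN = (0.26222 − 0.13576) / 0.26222 ≈ 0.4823

PN ≈ 0.482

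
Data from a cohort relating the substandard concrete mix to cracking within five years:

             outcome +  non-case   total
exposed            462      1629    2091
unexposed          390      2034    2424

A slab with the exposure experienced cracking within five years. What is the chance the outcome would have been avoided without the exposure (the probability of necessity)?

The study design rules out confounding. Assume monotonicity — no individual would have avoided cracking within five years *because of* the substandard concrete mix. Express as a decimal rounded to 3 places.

p₁ = P(outcome | exposed) = 462/2091 = 0.22095
p₀ = P(outcome | unexposed) = 390/2424 = 0.16089
Under exogeneity and monotonicity, PN = (p₁ − p₀) / p₁.
PN = (0.22095 − 0.16089) / 0.22095 = 0.060056 / 0.22095 ≈ 0.2718

PN ≈ 0.272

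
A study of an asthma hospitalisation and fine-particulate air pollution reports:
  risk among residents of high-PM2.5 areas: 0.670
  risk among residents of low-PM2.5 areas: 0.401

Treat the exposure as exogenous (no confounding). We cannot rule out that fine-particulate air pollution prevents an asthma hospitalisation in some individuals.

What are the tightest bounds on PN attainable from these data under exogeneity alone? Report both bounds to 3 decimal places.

0.401 ≤ PN ≤ 0.894

Let p₁ = 0.67, p₀ = 0.401.
Under exogeneity alone the bounds on PN are max{0,(p₁−p₀)/p₁} ≤ PN ≤ min{1,(1−p₀)/p₁}.
  lower = (p₁ − p₀)/p₁ = 0.269 / 0.67 ≈ 0.4015
  upper = min{1, (1 − p₀)/p₁} = 0.599 / 0.67 ≈ 0.8940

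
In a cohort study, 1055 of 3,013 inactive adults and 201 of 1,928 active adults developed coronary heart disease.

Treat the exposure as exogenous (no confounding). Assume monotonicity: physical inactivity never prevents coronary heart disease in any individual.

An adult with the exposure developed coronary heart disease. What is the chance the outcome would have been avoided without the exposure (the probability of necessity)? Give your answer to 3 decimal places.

PN ≈ 0.702

p₁ = P(outcome | exposed) = 1055/3013 = 0.35015
p₀ = P(outcome | unexposed) = 201/1928 = 0.10425
Under exogeneity and monotonicity, PN = (p₁ − p₀) / p₁.
PN = (0.35015 − 0.10425) / 0.35015 = 0.2459 / 0.35015 ≈ 0.7023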